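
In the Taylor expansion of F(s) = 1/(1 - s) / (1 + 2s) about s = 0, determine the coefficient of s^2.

Take the Cauchy product of the two expansions.
F(0) = 1
F′(0) = -1
F′′(0) = 6
Then c_k = F^(k)(0)/k! gives each Taylor coefficient.

3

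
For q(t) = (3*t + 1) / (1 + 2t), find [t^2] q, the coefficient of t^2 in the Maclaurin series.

Distribute the polynomial across the series and collect like powers.
[t^0] = 1;  [t^1] = 1;  [t^2] = -2.
So c_2 = q′′(0)/2! = -2.

-2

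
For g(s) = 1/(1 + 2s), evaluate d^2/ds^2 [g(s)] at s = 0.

8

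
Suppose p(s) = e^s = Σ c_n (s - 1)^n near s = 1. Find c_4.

e/24

Apply the Taylor formula c_k = f^(k)(a)/k!.
p(1) = e
p′(1) = e
p′′(1) = e
p′′′(1) = e
p^(4)(1) = e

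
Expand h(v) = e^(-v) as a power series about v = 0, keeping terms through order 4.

v^4/24 - v^3/6 + v^2/2 - v + 1

h(0) = 1
h′(0) = -1
h′′(0) = 1
h′′′(0) = -1
h^(4)(0) = 1
Dividing each by k! gives the coefficients c_0, ..., c_4.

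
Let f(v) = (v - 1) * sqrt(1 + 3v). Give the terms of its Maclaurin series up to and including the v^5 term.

Distribute the polynomial across the series and collect like powers.
f(0) = -1
f′(0) = -1/2
f′′(0) = 21/4
f′′′(0) = -135/8
f^(4)(0) = 1863/16
f^(5)(0) = -37665/32

-2511*v^5/256 + 621*v^4/128 - 45*v^3/16 + 21*v^2/8 - v/2 - 1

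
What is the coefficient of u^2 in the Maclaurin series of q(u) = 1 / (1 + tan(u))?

1

Use the geometric series for the reciprocal, then substitute.
q(0) = 1
q′(0) = -1
q′′(0) = 2
Then c_k = q^(k)(0)/k! gives each Taylor coefficient.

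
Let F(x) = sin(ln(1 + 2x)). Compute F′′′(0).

Let u equal the inner series; expand the outer function in u and truncate.
The coefficient of x^3 in the expansion is 4/3, so F′′′(0) = 3! * (4/3) = 8.

8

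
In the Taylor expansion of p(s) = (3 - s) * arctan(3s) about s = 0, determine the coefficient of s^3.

-27

Distribute the polynomial across the series and collect like powers.
p(0) = 0
p′(0) = 9
p′′(0) = -6
p′′′(0) = -162
So c_3 = p′′′(0)/3! = -27.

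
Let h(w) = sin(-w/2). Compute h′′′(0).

1/8

The coefficient of w^3 in the expansion is 1/48, so h′′′(0) = 3! * (1/48) = 1/8.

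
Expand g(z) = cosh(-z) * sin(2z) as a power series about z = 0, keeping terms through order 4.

Write out both Maclaurin series and multiply, keeping only the needed powers.
g(0) = 0
g′(0) = 2
g′′(0) = 0
g′′′(0) = -2
g^(4)(0) = 0
Dividing each by k! gives the coefficients c_0, ..., c_4.

-z^3/3 + 2*z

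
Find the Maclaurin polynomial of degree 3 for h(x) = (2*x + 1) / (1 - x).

Shift and add copies of the series according to the polynomial's terms.
[x^0] = 1;  [x^1] = 3;  [x^2] = 3;  [x^3] = 3.

3*x^3 + 3*x^2 + 3*x + 1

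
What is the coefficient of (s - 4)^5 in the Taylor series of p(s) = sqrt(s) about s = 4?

7/131072

Use the known series and substitute for the argument.
[(s - 4)^0] = 2;  [(s - 4)^1] = 1/4;  [(s - 4)^2] = -1/64;  [(s - 4)^3] = 1/512;  [(s - 4)^4] = -5/16384;  [(s - 4)^5] = 7/131072.
So c_5 = p^(5)(4)/5! = 7/131072.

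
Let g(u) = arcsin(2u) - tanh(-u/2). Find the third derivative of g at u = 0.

31/4

Add the two expansions coefficient-wise.
From the series, [u^3] g = 31/24; multiply by 3! = 6 to get 31/4.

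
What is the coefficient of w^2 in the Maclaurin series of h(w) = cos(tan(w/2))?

-1/8

Let u equal the inner series; expand the outer function in u and truncate.
h(0) = 1
h′(0) = 0
h′′(0) = -1/4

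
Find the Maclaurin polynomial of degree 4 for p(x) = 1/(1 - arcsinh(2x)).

Let u equal the inner series; expand the outer function in u and truncate.
p(0) = 1
p′(0) = 2
p′′(0) = 8
p′′′(0) = 40
p^(4)(0) = 256
Then c_k = p^(k)(0)/k! gives each Taylor coefficient.

32*x^4/3 + 20*x^3/3 + 4*x^2 + 2*x + 1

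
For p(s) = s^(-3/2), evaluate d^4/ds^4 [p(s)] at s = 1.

945/16

Apply the Taylor formula c_k = f^(k)(a)/k!.
From the series, [(s - 1)^4] p = 315/128; multiply by 4! = 24 to get 945/16.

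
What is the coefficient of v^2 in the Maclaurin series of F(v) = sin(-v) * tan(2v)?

-2

Expand each factor separately, then convolve coefficients.
F(0) = 0
F′(0) = 0
F′′(0) = -4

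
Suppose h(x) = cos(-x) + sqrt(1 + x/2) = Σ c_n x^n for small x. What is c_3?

Expand each term separately and add.
h(0) = 2
h′(0) = 1/4
h′′(0) = -17/16
h′′′(0) = 3/64
So c_3 = h′′′(0)/3! = 1/128.

1/128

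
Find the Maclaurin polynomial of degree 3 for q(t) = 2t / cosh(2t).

-4*t^3 + 2*t

Invert the denominator's series and multiply.
q(0) = 0
q′(0) = 2
q′′(0) = 0
q′′′(0) = -24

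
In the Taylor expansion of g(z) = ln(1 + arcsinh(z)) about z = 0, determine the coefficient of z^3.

Substitute the inner expansion into the outer series and collect powers.
g(0) = 0
g′(0) = 1
g′′(0) = -1
g′′′(0) = 1
The Taylor polynomial is Σ g^(k)(0)/k! · z^k.

1/6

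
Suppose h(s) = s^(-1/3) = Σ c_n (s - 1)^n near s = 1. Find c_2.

Use the known series and substitute for the argument.
h(1) = 1
h′(1) = -1/3
h′′(1) = 4/9
Dividing each by k! gives the coefficients c_0, ..., c_2.

2/9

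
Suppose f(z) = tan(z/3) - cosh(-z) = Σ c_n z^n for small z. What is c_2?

-1/2

Add the two expansions coefficient-wise.
f(0) = -1
f′(0) = 1/3
f′′(0) = -1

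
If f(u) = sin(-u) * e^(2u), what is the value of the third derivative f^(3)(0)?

Multiply the two series term by term and collect like powers.
The coefficient of u^3 in the expansion is -11/6, so f′′′(0) = 3! * (-11/6) = -11.

-11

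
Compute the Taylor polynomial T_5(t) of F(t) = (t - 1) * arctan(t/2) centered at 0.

-t^5/160 - t^4/24 + t^3/24 + t^2/2 - t/2

Shift and add copies of the series according to the polynomial's terms.
F(0) = 0
F′(0) = -1/2
F′′(0) = 1
F′′′(0) = 1/4
F^(4)(0) = -1
F^(5)(0) = -3/4
Dividing each by k! gives the coefficients c_0, ..., c_5.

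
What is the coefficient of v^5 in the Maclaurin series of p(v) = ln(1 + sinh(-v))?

-3/8

Compose series: expand the inner function first, then feed it into the outer expansion.
p(0) = 0
p′(0) = -1
p′′(0) = -1
p′′′(0) = -3
p^(4)(0) = -10
p^(5)(0) = -45
So c_5 = p^(5)(0)/5! = -3/8.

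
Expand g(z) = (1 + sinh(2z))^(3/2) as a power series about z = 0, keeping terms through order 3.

3*z^3/2 + 3*z^2/2 + 3*z + 1

Substitute the inner expansion into the outer series and collect powers.
g(0) = 1
g′(0) = 3
g′′(0) = 3
g′′′(0) = 9
Then c_k = g^(k)(0)/k! gives each Taylor coefficient.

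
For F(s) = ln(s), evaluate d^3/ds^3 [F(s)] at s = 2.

Use the known series and substitute for the argument.
The coefficient of (s - 2)^3 in the expansion is 1/24, so F′′′(2) = 3! * (1/24) = 1/4.

1/4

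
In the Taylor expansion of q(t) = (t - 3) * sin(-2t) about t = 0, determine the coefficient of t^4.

Multiply each power in the prefactor through the base expansion.
q(0) = 0
q′(0) = 6
q′′(0) = -4
q′′′(0) = -24
q^(4)(0) = 32
So c_4 = q^(4)(0)/4! = 4/3.

4/3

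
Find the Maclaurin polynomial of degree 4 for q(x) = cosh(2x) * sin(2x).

8*x^3/3 + 2*x

Take the Cauchy product of the two expansions.
q(0) = 0
q′(0) = 2
q′′(0) = 0
q′′′(0) = 16
q^(4)(0) = 0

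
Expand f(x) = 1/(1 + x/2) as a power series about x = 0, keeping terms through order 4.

x^4/16 - x^3/8 + x^2/4 - x/2 + 1

f(0) = 1
f′(0) = -1/2
f′′(0) = 1/2
f′′′(0) = -3/4
f^(4)(0) = 3/2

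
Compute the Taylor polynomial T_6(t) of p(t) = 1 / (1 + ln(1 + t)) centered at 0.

3289*t^6/360 - 347*t^5/60 + 11*t^4/3 - 7*t^3/3 + 3*t^2/2 - t + 1

Expand as Σ (-1)^k u^k with u equal to the inner function's series.
p(0) = 1
p′(0) = -1
p′′(0) = 3
p′′′(0) = -14
p^(4)(0) = 88
p^(5)(0) = -694
p^(6)(0) = 6578
The Taylor polynomial is Σ p^(k)(0)/k! · t^k.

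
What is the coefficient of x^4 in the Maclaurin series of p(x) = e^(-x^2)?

1/2

p(0) = 1
p′(0) = 0
p′′(0) = -2
p′′′(0) = 0
p^(4)(0) = 12
So c_4 = p^(4)(0)/4! = 1/2.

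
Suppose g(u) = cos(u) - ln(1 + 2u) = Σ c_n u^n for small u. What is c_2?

Combine the two series term by term.
So c_2 = g′′(0)/2! = 3/2.

3/2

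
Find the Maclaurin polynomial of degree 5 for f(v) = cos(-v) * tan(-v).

Take the Cauchy product of the two expansions.
f(0) = 0
f′(0) = -1
f′′(0) = 0
f′′′(0) = 1
f^(4)(0) = 0
f^(5)(0) = -1
Then c_k = f^(k)(0)/k! gives each Taylor coefficient.

-v^5/120 + v^3/6 - v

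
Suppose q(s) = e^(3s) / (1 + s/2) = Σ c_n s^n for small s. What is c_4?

31/16

Take the Cauchy product of the two expansions.
q(0) = 1
q′(0) = 5/2
q′′(0) = 13/2
q′′′(0) = 69/4
q^(4)(0) = 93/2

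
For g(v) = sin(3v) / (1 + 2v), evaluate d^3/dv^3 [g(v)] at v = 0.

45

Write out both Maclaurin series and multiply, keeping only the needed powers.
The coefficient of v^3 in the expansion is 15/2, so g′′′(0) = 3! * (15/2) = 45.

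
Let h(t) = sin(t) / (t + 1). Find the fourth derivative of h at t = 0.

Multiply the numerator's expansion by the denominator's geometric series.
From the series, [t^4] h = -5/6; multiply by 4! = 24 to get -20.

-20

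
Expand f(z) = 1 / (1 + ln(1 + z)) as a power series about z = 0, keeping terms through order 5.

-347*z^5/60 + 11*z^4/3 - 7*z^3/3 + 3*z^2/2 - z + 1

Expand as Σ (-1)^k u^k with u equal to the inner function's series.
[z^0] = 1;  [z^1] = -1;  [z^2] = 3/2;  [z^3] = -7/3;  [z^4] = 11/3;  [z^5] = -347/60.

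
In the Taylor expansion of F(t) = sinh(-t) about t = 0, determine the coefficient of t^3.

-1/6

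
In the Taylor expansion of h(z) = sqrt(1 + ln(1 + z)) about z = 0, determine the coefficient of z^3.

17/48

Plug the Maclaurin series of the inner function into that of the outer and collect terms.
h(0) = 1
h′(0) = 1/2
h′′(0) = -3/4
h′′′(0) = 17/8
Dividing each by k! gives the coefficients c_0, ..., c_3.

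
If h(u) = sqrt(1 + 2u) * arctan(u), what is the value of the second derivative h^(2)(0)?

Multiply the two series term by term and collect like powers.
The coefficient of u^2 in the expansion is 1, so h′′(0) = 2! * (1) = 2.

2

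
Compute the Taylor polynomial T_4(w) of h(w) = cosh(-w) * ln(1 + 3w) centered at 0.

-45*w^4/2 + 21*w^3/2 - 9*w^2/2 + 3*w

Multiply the two series term by term and collect like powers.
h(0) = 0
h′(0) = 3
h′′(0) = -9
h′′′(0) = 63
h^(4)(0) = -540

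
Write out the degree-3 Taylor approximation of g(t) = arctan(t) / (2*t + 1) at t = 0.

11*t^3/3 - 2*t^2 + t

Multiply the numerator's expansion by the denominator's geometric series.
[t^0] = 0;  [t^1] = 1;  [t^2] = -2;  [t^3] = 11/3.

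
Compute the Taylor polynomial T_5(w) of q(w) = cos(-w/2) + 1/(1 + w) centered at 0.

Add the two expansions coefficient-wise.
q(0) = 2
q′(0) = -1
q′′(0) = 7/4
q′′′(0) = -6
q^(4)(0) = 385/16
q^(5)(0) = -120

-w^5 + 385*w^4/384 - w^3 + 7*w^2/8 - w + 2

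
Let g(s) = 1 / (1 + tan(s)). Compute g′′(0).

Write 1/(1+u) = 1 - u + u^2 - u^3 + ... and substitute the series for u.
The coefficient of s^2 in the expansion is 1, so g′′(0) = 2! * (1) = 2.

2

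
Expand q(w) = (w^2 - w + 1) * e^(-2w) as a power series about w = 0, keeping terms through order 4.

4*w^4 - 16*w^3/3 + 5*w^2 - 3*w + 1

Distribute the polynomial across the series and collect like powers.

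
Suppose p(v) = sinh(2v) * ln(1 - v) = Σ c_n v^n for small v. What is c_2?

Take the Cauchy product of the two expansions.
[v^0] = 0;  [v^1] = 0;  [v^2] = -2.
So c_2 = p′′(0)/2! = -2.

-2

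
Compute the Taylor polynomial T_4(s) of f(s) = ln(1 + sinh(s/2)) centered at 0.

Compose series: expand the inner function first, then feed it into the outer expansion.
[s^0] = 0;  [s^1] = 1/2;  [s^2] = -1/8;  [s^3] = 1/16;  [s^4] = -5/192.

-5*s^4/192 + s^3/16 - s^2/8 + s/2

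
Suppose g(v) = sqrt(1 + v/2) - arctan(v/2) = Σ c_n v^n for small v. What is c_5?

-221/40960

Combine the two series term by term.
[v^0] = 1;  [v^1] = -1/4;  [v^2] = -1/32;  [v^3] = 19/384;  [v^4] = -5/2048;  [v^5] = -221/40960.
So c_5 = g^(5)(0)/5! = -221/40960.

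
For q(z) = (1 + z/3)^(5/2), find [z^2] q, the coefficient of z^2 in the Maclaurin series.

5/24

Apply the Taylor formula c_k = f^(k)(a)/k!.
q(0) = 1
q′(0) = 5/6
q′′(0) = 5/12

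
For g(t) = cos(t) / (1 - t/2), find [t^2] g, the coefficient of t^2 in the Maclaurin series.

Take the Cauchy product of the two expansions.
g(0) = 1
g′(0) = 1/2
g′′(0) = -1/2
So c_2 = g′′(0)/2! = -1/4.

-1/4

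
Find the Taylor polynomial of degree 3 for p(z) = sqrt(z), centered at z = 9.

p(9) = 3
p′(9) = 1/6
p′′(9) = -1/108
p′′′(9) = 1/648

(z - 9)^3/3888 - (z - 9)^2/216 + (z - 9)/6 + 3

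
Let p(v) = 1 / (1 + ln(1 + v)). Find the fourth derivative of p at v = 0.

Write 1/(1+u) = 1 - u + u^2 - u^3 + ... and substitute the series for u.
The coefficient of v^4 in the expansion is 11/3, so p^(4)(0) = 4! * (11/3) = 88.

88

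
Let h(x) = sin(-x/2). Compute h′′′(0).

From the series, [x^3] h = 1/48; multiply by 3! = 6 to get 1/8.

1/8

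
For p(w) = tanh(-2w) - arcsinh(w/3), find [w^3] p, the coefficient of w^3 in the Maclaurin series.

433/162

Add the two expansions coefficient-wise.
So c_3 = p′′′(0)/3! = 433/162.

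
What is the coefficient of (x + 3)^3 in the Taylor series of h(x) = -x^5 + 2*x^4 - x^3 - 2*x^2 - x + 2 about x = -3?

-115

Use the known series and substitute for the argument.
h(-3) = 419
h′(-3) = -637
h′′(-3) = 770
h′′′(-3) = -690
Then c_k = h^(k)(-3)/k! gives each Taylor coefficient.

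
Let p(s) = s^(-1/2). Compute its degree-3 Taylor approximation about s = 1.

p(1) = 1
p′(1) = -1/2
p′′(1) = 3/4
p′′′(1) = -15/8
Dividing each by k! gives the coefficients c_0, ..., c_3.

-5*(s - 1)^3/16 + 3*(s - 1)^2/8 - (s - 1)/2 + 1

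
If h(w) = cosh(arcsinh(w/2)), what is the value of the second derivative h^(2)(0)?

Plug the Maclaurin series of the inner function into that of the outer and collect terms.
The coefficient of w^2 in the expansion is 1/8, so h′′(0) = 2! * (1/8) = 1/4.

1/4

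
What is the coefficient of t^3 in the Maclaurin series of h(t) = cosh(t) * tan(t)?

Expand each factor separately, then convolve coefficients.
[t^0] = 0;  [t^1] = 1;  [t^2] = 0;  [t^3] = 5/6.
So c_3 = h′′′(0)/3! = 5/6.

5/6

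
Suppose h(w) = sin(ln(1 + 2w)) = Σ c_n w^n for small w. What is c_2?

Let u equal the inner series; expand the outer function in u and truncate.

-2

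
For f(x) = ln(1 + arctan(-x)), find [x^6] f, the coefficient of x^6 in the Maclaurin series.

Plug the Maclaurin series of the inner function into that of the outer and collect terms.
[x^0] = 0;  [x^1] = -1;  [x^2] = -1/2;  [x^3] = 0;  [x^4] = 1/12;  [x^5] = -1/15;  [x^6] = -4/45.
So c_6 = f^(6)(0)/6! = -4/45.

-4/45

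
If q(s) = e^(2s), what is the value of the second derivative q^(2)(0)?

The coefficient of s^2 in the expansion is 2, so q′′(0) = 2! * (2) = 4.

4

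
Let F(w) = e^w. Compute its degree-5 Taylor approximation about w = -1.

(w + 1)^5*e^(-1)/120 + (w + 1)^4*e^(-1)/24 + (w + 1)^3*e^(-1)/6 + (w + 1)^2*e^(-1)/2 + (w + 1)*e^(-1) + e^(-1)

F(-1) = e^(-1)
F′(-1) = e^(-1)
F′′(-1) = e^(-1)
F′′′(-1) = e^(-1)
F^(4)(-1) = e^(-1)
F^(5)(-1) = e^(-1)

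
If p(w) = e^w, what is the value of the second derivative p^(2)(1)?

Compute the successive derivatives at the expansion point and divide by k!.
From the series, [(w - 1)^2] p = e/2; multiply by 2! = 2 to get e.

e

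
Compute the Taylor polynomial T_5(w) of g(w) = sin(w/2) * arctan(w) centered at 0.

-3*w^4/16 + w^2/2

Expand each factor separately, then convolve coefficients.
[w^0] = 0;  [w^1] = 0;  [w^2] = 1/2;  [w^3] = 0;  [w^4] = -3/16;  [w^5] = 0.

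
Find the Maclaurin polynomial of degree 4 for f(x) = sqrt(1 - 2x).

-5*x^4/8 - x^3/2 - x^2/2 - x + 1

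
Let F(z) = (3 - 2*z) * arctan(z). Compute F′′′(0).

-6

Distribute the polynomial across the series and collect like powers.
The coefficient of z^3 in the expansion is -1, so F′′′(0) = 3! * (-1) = -6.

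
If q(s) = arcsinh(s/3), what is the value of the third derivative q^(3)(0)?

From the series, [s^3] q = -1/162; multiply by 3! = 6 to get -1/27.

-1/27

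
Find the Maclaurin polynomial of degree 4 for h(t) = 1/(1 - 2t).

Use the known series and substitute for the argument.
[t^0] = 1;  [t^1] = 2;  [t^2] = 4;  [t^3] = 8;  [t^4] = 16.

16*t^4 + 8*t^3 + 4*t^2 + 2*t + 1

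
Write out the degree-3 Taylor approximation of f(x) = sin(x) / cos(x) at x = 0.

x^3/3 + x

Write the quotient as an unknown series and match coefficients against numerator = denominator · series.
[x^0] = 0;  [x^1] = 1;  [x^2] = 0;  [x^3] = 1/3.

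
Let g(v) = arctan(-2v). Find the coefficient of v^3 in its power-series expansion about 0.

Use the known series and substitute for the argument.
g(0) = 0
g′(0) = -2
g′′(0) = 0
g′′′(0) = 16

8/3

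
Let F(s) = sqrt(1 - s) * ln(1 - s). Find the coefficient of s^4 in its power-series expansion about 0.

Expand each factor separately, then convolve coefficients.
F(0) = 0
F′(0) = -1
F′′(0) = 0
F′′′(0) = 1/4
F^(4)(0) = 1
Dividing each by k! gives the coefficients c_0, ..., c_4.

1/24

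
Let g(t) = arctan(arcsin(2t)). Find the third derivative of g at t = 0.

-8

Plug the Maclaurin series of the inner function into that of the outer and collect terms.
From the series, [t^3] g = -4/3; multiply by 3! = 6 to get -8.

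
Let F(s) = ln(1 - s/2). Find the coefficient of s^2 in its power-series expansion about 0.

-1/8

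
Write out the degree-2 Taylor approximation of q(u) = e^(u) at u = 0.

u^2/2 + u + 1

Differentiate repeatedly and evaluate at the center.
[u^0] = 1;  [u^1] = 1;  [u^2] = 1/2.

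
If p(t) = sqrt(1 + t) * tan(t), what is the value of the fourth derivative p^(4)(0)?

11/2

Take the Cauchy product of the two expansions.
From the series, [t^4] p = 11/48; multiply by 4! = 24 to get 11/2.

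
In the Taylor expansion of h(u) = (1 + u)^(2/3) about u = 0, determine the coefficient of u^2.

-1/9

Apply the Taylor formula c_k = f^(k)(a)/k!.
h(0) = 1
h′(0) = 2/3
h′′(0) = -2/9
Then c_k = h^(k)(0)/k! gives each Taylor coefficient.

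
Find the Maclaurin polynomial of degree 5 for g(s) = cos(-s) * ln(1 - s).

-3*s^5/40 + s^3/6 - s^2/2 - s

Write out both Maclaurin series and multiply, keeping only the needed powers.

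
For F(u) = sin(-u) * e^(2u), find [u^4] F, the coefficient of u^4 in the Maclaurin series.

Write out both Maclaurin series and multiply, keeping only the needed powers.
F(0) = 0
F′(0) = -1
F′′(0) = -4
F′′′(0) = -11
F^(4)(0) = -24

-1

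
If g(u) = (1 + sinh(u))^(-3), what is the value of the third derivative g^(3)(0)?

Compose series: expand the inner function first, then feed it into the outer expansion.
The coefficient of u^3 in the expansion is -21/2, so g′′′(0) = 3! * (-21/2) = -63.

-63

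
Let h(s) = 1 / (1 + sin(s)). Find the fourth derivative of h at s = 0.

16

Use the geometric series for the reciprocal, then substitute.
From the series, [s^4] h = 2/3; multiply by 4! = 24 to get 16.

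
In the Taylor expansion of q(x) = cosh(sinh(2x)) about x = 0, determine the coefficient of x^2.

2

Substitute the inner expansion into the outer series and collect powers.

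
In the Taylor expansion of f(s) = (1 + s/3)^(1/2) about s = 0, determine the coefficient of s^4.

Compute the successive derivatives at the expansion point and divide by k!.
f(0) = 1
f′(0) = 1/6
f′′(0) = -1/36
f′′′(0) = 1/72
f^(4)(0) = -5/432
So c_4 = f^(4)(0)/4! = -5/10368.

-5/10368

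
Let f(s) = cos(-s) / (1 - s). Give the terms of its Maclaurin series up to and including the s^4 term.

Use 1/(1 - r) = Σ r^k on the denominator, then take the Cauchy product.
[s^0] = 1;  [s^1] = 1;  [s^2] = 1/2;  [s^3] = 1/2;  [s^4] = 13/24.

13*s^4/24 + s^3/2 + s^2/2 + s + 1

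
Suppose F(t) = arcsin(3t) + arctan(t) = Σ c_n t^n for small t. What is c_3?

Expand each term separately and add.
F(0) = 0
F′(0) = 4
F′′(0) = 0
F′′′(0) = 25
Dividing each by k! gives the coefficients c_0, ..., c_3.

25/6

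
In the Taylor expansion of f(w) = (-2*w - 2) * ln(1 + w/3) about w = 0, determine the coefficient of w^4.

-1/54

Distribute the polynomial across the series and collect like powers.
f(0) = 0
f′(0) = -2/3
f′′(0) = -10/9
f′′′(0) = 14/27
f^(4)(0) = -4/9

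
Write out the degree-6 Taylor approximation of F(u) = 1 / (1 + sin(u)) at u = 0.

17*u^6/45 - 61*u^5/120 + 2*u^4/3 - 5*u^3/6 + u^2 - u + 1

Use the geometric series for the reciprocal, then substitute.
F(0) = 1
F′(0) = -1
F′′(0) = 2
F′′′(0) = -5
F^(4)(0) = 16
F^(5)(0) = -61
F^(6)(0) = 272
The Taylor polynomial is Σ F^(k)(0)/k! · u^k.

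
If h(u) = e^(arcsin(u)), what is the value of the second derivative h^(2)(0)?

1

Let u equal the inner series; expand the outer function in u and truncate.
The coefficient of u^2 in the expansion is 1/2, so h′′(0) = 2! * (1/2) = 1.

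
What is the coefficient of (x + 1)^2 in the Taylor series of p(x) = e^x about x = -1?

[(x + 1)^0] = e^(-1);  [(x + 1)^1] = e^(-1);  [(x + 1)^2] = e^(-1)/2.

e^(-1)/2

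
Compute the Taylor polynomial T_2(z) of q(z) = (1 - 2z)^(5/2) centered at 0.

q(0) = 1
q′(0) = -5
q′′(0) = 15
The Taylor polynomial is Σ q^(k)(0)/k! · z^k.

15*z^2/2 - 5*z + 1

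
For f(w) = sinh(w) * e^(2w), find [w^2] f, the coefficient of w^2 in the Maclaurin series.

2

Expand each factor separately, then convolve coefficients.
[w^0] = 0;  [w^1] = 1;  [w^2] = 2.
So c_2 = f′′(0)/2! = 2.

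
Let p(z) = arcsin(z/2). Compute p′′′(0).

From the series, [z^3] p = 1/48; multiply by 3! = 6 to get 1/8.

1/8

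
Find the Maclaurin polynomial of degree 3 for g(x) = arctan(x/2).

-x^3/24 + x/2

[x^0] = 0;  [x^1] = 1/2;  [x^2] = 0;  [x^3] = -1/24.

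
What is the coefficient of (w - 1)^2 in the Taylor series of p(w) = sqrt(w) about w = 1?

-1/8

Apply the Taylor formula c_k = f^(k)(a)/k!.
p(1) = 1
p′(1) = 1/2
p′′(1) = -1/4
So c_2 = p′′(1)/2! = -1/8.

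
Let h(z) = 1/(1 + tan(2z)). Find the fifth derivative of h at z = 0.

Plug the Maclaurin series of the inner function into that of the outer and collect terms.
From the series, [z^5] h = -1024/15; multiply by 5! = 120 to get -8192.

-8192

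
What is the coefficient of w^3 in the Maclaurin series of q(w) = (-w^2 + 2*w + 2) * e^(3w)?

Shift and add copies of the series according to the polynomial's terms.
q(0) = 2
q′(0) = 8
q′′(0) = 28
q′′′(0) = 90
So c_3 = q′′′(0)/3! = 15.

15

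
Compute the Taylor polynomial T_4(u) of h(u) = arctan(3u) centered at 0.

Use the known series and substitute for the argument.

-9*u^3 + 3*u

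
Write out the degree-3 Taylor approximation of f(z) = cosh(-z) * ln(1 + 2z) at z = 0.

11*z^3/3 - 2*z^2 + 2*z

Multiply the two series term by term and collect like powers.
[z^0] = 0;  [z^1] = 2;  [z^2] = -2;  [z^3] = 11/3.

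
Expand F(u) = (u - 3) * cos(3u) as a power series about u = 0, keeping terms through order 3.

-9*u^3/2 + 27*u^2/2 + u - 3

Shift and add copies of the series according to the polynomial's terms.
[u^0] = -3;  [u^1] = 1;  [u^2] = 27/2;  [u^3] = -9/2.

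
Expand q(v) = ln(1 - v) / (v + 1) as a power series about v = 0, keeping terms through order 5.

-47*v^5/60 + 7*v^4/12 - 5*v^3/6 + v^2/2 - v

Multiply the numerator's expansion by the denominator's geometric series.
q(0) = 0
q′(0) = -1
q′′(0) = 1
q′′′(0) = -5
q^(4)(0) = 14
q^(5)(0) = -94
Then c_k = q^(k)(0)/k! gives each Taylor coefficient.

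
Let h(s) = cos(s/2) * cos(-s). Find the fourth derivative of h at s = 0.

Multiply the two series term by term and collect like powers.
The coefficient of s^4 in the expansion is 41/384, so h^(4)(0) = 4! * (41/384) = 41/16.

41/16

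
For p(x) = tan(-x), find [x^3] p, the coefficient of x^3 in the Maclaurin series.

-1/3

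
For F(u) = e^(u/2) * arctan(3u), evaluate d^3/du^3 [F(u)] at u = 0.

-207/4

Write out both Maclaurin series and multiply, keeping only the needed powers.
The coefficient of u^3 in the expansion is -69/8, so F′′′(0) = 3! * (-69/8) = -207/4.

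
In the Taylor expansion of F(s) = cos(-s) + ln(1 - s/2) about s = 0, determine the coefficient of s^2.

Add the two expansions coefficient-wise.

-5/8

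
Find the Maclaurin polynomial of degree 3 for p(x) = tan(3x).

Apply the Taylor formula c_k = f^(k)(a)/k!.
p(0) = 0
p′(0) = 3
p′′(0) = 0
p′′′(0) = 54
Then c_k = p^(k)(0)/k! gives each Taylor coefficient.

9*x^3 + 3*x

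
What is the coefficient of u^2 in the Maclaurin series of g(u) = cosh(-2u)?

g(0) = 1
g′(0) = 0
g′′(0) = 4

2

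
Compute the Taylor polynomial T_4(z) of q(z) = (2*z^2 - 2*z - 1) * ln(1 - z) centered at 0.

-z^4/12 - 2*z^3/3 + 5*z^2/2 + z

Shift and add copies of the series according to the polynomial's terms.
q(0) = 0
q′(0) = 1
q′′(0) = 5
q′′′(0) = -4
q^(4)(0) = -2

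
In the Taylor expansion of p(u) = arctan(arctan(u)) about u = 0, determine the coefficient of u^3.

-2/3

Let u equal the inner series; expand the outer function in u and truncate.
[u^0] = 0;  [u^1] = 1;  [u^2] = 0;  [u^3] = -2/3.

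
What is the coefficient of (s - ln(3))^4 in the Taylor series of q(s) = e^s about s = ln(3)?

1/8

q(ln(3)) = 3
q′(ln(3)) = 3
q′′(ln(3)) = 3
q′′′(ln(3)) = 3
q^(4)(ln(3)) = 3
Then c_k = q^(k)(ln(3))/k! gives each Taylor coefficient.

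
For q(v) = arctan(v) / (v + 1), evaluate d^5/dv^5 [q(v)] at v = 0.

104

Multiply the numerator's expansion by the denominator's geometric series.
The coefficient of v^5 in the expansion is 13/15, so q^(5)(0) = 5! * (13/15) = 104.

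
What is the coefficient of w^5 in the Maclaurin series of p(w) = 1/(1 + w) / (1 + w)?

-6

Expand each factor separately, then convolve coefficients.
p(0) = 1
p′(0) = -2
p′′(0) = 6
p′′′(0) = -24
p^(4)(0) = 120
p^(5)(0) = -720
So c_5 = p^(5)(0)/5! = -6.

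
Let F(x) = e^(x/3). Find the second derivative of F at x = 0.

The coefficient of x^2 in the expansion is 1/18, so F′′(0) = 2! * (1/18) = 1/9.

1/9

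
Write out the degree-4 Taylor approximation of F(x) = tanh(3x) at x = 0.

F(0) = 0
F′(0) = 3
F′′(0) = 0
F′′′(0) = -54
F^(4)(0) = 0

-9*x^3 + 3*x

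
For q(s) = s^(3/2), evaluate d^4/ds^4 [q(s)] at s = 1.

9/16

Apply the Taylor formula c_k = f^(k)(a)/k!.
The coefficient of (s - 1)^4 in the expansion is 3/128, so q^(4)(1) = 4! * (3/128) = 9/16.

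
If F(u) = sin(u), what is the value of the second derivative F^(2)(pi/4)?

-sqrt(2)/2

Differentiate repeatedly and evaluate at the center.
The coefficient of (u - pi/4)^2 in the expansion is -sqrt(2)/4, so F′′(pi/4) = 2! * (-sqrt(2)/4) = -sqrt(2)/2.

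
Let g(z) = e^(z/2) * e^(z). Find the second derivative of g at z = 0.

9/4

Expand each factor separately, then convolve coefficients.
The coefficient of z^2 in the expansion is 9/8, so g′′(0) = 2! * (9/8) = 9/4.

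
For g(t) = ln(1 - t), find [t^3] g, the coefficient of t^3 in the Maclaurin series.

-1/3

Apply the Taylor formula c_k = f^(k)(a)/k!.
g(0) = 0
g′(0) = -1
g′′(0) = -1
g′′′(0) = -2
So c_3 = g′′′(0)/3! = -1/3.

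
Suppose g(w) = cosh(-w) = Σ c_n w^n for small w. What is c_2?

1/2

[w^0] = 1;  [w^1] = 0;  [w^2] = 1/2.
So c_2 = g′′(0)/2! = 1/2.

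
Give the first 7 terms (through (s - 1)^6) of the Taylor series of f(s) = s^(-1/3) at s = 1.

728*(s - 1)^6/6561 - 91*(s - 1)^5/729 + 35*(s - 1)^4/243 - 14*(s - 1)^3/81 + 2*(s - 1)^2/9 - (s - 1)/3 + 1

f(1) = 1
f′(1) = -1/3
f′′(1) = 4/9
f′′′(1) = -28/27
f^(4)(1) = 280/81
f^(5)(1) = -3640/243
f^(6)(1) = 58240/729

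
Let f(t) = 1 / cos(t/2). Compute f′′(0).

1/4

Write the quotient as an unknown series and match coefficients against numerator = denominator · series.
The coefficient of t^2 in the expansion is 1/8, so f′′(0) = 2! * (1/8) = 1/4.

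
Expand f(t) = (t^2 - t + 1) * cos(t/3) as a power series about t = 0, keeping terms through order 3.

Multiply each power in the prefactor through the base expansion.
f(0) = 1
f′(0) = -1
f′′(0) = 17/9
f′′′(0) = 1/3

t^3/18 + 17*t^2/18 - t + 1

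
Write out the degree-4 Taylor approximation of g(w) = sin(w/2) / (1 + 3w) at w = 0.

-215*w^4/16 + 215*w^3/48 - 3*w^2/2 + w/2

Multiply the two series term by term and collect like powers.
[w^0] = 0;  [w^1] = 1/2;  [w^2] = -3/2;  [w^3] = 215/48;  [w^4] = -215/16.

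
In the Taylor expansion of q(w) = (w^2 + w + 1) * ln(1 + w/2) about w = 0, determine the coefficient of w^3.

Multiply each power in the prefactor through the base expansion.
q(0) = 0
q′(0) = 1/2
q′′(0) = 3/4
q′′′(0) = 5/2

5/12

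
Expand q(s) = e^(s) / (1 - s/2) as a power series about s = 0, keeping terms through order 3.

19*s^3/24 + 5*s^2/4 + 3*s/2 + 1

Take the Cauchy product of the two expansions.
q(0) = 1
q′(0) = 3/2
q′′(0) = 5/2
q′′′(0) = 19/4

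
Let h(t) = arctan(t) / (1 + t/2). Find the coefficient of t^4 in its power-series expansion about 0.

Expand each factor separately, then convolve coefficients.
[t^0] = 0;  [t^1] = 1;  [t^2] = -1/2;  [t^3] = -1/12;  [t^4] = 1/24.
So c_4 = h^(4)(0)/4! = 1/24.

1/24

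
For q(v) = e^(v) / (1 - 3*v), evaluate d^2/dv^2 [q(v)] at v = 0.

25

Use 1/(1 - r) = Σ r^k on the denominator, then take the Cauchy product.
The coefficient of v^2 in the expansion is 25/2, so q′′(0) = 2! * (25/2) = 25.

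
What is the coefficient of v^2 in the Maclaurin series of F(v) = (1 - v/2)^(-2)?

F(0) = 1
F′(0) = 1
F′′(0) = 3/2
So c_2 = F′′(0)/2! = 3/4.

3/4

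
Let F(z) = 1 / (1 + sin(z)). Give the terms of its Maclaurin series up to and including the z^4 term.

Write 1/(1+u) = 1 - u + u^2 - u^3 + ... and substitute the series for u.

2*z^4/3 - 5*z^3/6 + z^2 - z + 1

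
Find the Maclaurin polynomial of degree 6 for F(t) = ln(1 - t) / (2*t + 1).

259*t^6/10 - 391*t^5/30 + 77*t^4/12 - 10*t^3/3 + 3*t^2/2 - t

Expand 1/(denominator) as a geometric series and multiply by the numerator's series.
[t^0] = 0;  [t^1] = -1;  [t^2] = 3/2;  [t^3] = -10/3;  [t^4] = 77/12;  [t^5] = -391/30;  [t^6] = 259/10.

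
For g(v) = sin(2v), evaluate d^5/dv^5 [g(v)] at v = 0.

32

The coefficient of v^5 in the expansion is 4/15, so g^(5)(0) = 5! * (4/15) = 32.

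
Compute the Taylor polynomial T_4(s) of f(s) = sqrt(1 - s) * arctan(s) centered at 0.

Take the Cauchy product of the two expansions.
f(0) = 0
f′(0) = 1
f′′(0) = -1
f′′′(0) = -11/4
f^(4)(0) = 5/2
Then c_k = f^(k)(0)/k! gives each Taylor coefficient.

5*s^4/48 - 11*s^3/24 - s^2/2 + s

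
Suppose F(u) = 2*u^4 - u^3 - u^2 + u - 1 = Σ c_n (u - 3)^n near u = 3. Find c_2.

F(3) = 128
F′(3) = 184
F′′(3) = 196

98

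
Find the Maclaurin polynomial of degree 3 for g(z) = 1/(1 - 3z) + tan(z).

Add the two expansions coefficient-wise.

82*z^3/3 + 9*z^2 + 4*z + 1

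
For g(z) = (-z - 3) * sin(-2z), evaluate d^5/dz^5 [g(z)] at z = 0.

Shift and add copies of the series according to the polynomial's terms.
From the series, [z^5] g = 4/5; multiply by 5! = 120 to get 96.

96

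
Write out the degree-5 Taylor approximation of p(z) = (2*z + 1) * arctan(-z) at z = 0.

Multiply each power in the prefactor through the base expansion.
[z^0] = 0;  [z^1] = -1;  [z^2] = -2;  [z^3] = 1/3;  [z^4] = 2/3;  [z^5] = -1/5.

-z^5/5 + 2*z^4/3 + z^3/3 - 2*z^2 - z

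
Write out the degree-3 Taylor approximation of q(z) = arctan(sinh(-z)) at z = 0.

Compose series: expand the inner function first, then feed it into the outer expansion.
q(0) = 0
q′(0) = -1
q′′(0) = 0
q′′′(0) = 1
Then c_k = q^(k)(0)/k! gives each Taylor coefficient.

z^3/6 - z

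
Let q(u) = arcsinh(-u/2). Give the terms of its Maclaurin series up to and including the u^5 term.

-3*u^5/1280 + u^3/48 - u/2

Use the known series and substitute for the argument.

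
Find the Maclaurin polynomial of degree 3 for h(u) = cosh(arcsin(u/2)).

u^2/8 + 1

Let u equal the inner series; expand the outer function in u and truncate.
h(0) = 1
h′(0) = 0
h′′(0) = 1/4
h′′′(0) = 0
The Taylor polynomial is Σ h^(k)(0)/k! · u^k.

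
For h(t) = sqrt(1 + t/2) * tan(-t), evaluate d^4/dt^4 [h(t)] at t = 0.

Multiply the two series term by term and collect like powers.
The coefficient of t^4 in the expansion is -35/384, so h^(4)(0) = 4! * (-35/384) = -35/16.

-35/16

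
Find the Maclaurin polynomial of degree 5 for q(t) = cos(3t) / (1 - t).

Multiply the two series term by term and collect like powers.
[t^0] = 1;  [t^1] = 1;  [t^2] = -7/2;  [t^3] = -7/2;  [t^4] = -1/8;  [t^5] = -1/8.

-t^5/8 - t^4/8 - 7*t^3/2 - 7*t^2/2 + t + 1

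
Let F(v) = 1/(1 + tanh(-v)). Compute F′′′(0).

Substitute the inner expansion into the outer series and collect powers.
From the series, [v^3] F = 2/3; multiply by 3! = 6 to get 4.

4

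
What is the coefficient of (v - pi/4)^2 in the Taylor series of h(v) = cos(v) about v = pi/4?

Use the known series and substitute for the argument.

-sqrt(2)/4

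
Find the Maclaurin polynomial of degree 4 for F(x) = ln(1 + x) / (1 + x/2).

Write out both Maclaurin series and multiply, keeping only the needed powers.
F(0) = 0
F′(0) = 1
F′′(0) = -2
F′′′(0) = 5
F^(4)(0) = -16
Then c_k = F^(k)(0)/k! gives each Taylor coefficient.

-2*x^4/3 + 5*x^3/6 - x^2 + x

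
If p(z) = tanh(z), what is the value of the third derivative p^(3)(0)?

-2

From the series, [z^3] p = -1/3; multiply by 3! = 6 to get -2.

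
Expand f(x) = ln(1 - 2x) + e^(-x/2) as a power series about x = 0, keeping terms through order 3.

Expand each term separately and add.
f(0) = 1
f′(0) = -5/2
f′′(0) = -15/4
f′′′(0) = -129/8
The Taylor polynomial is Σ f^(k)(0)/k! · x^k.

-43*x^3/16 - 15*x^2/8 - 5*x/2 + 1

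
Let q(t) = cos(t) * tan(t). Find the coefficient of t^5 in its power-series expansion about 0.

1/120

Take the Cauchy product of the two expansions.
q(0) = 0
q′(0) = 1
q′′(0) = 0
q′′′(0) = -1
q^(4)(0) = 0
q^(5)(0) = 1
Then c_k = q^(k)(0)/k! gives each Taylor coefficient.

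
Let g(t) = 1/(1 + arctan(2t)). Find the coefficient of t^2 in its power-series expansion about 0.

4

Compose series: expand the inner function first, then feed it into the outer expansion.
[t^0] = 1;  [t^1] = -2;  [t^2] = 4.
So c_2 = g′′(0)/2! = 4.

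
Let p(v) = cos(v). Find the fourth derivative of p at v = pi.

-1

From the series, [(v - pi)^4] p = -1/24; multiply by 4! = 24 to get -1.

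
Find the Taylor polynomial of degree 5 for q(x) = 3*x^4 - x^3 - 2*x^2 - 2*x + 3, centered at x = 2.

Compute the successive derivatives at the expansion point and divide by k!.
[(x - 2)^0] = 31;  [(x - 2)^1] = 74;  [(x - 2)^2] = 64;  [(x - 2)^3] = 23;  [(x - 2)^4] = 3;  [(x - 2)^5] = 0.

3*(x - 2)^4 + 23*(x - 2)^3 + 64*(x - 2)^2 + 74*(x - 2) + 31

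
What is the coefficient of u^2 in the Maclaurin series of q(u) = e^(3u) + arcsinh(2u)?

Expand each term separately and add.
So c_2 = q′′(0)/2! = 9/2.

9/2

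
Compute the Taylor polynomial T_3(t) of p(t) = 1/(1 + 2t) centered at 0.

-8*t^3 + 4*t^2 - 2*t + 1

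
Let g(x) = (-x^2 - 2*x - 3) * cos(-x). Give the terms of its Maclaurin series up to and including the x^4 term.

Multiply each power in the prefactor through the base expansion.
g(0) = -3
g′(0) = -2
g′′(0) = 1
g′′′(0) = 6
g^(4)(0) = 9

3*x^4/8 + x^3 + x^2/2 - 2*x - 3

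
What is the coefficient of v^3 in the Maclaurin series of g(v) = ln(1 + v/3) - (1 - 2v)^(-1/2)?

-403/162

Add the two expansions coefficient-wise.
So c_3 = g′′′(0)/3! = -403/162.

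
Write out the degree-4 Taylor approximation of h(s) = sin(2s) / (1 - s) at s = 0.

Multiply the two series term by term and collect like powers.

2*s^4/3 + 2*s^3/3 + 2*s^2 + 2*s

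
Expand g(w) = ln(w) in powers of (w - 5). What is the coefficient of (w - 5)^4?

Apply the Taylor formula c_k = f^(k)(a)/k!.
g(5) = ln(5)
g′(5) = 1/5
g′′(5) = -1/25
g′′′(5) = 2/125
g^(4)(5) = -6/625
So c_4 = g^(4)(5)/4! = -1/2500.

-1/2500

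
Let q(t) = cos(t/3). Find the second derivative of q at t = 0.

From the series, [t^2] q = -1/18; multiply by 2! = 2 to get -1/9.

-1/9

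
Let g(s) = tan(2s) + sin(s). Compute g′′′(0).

Combine the two series term by term.
The coefficient of s^3 in the expansion is 5/2, so g′′′(0) = 3! * (5/2) = 15.

15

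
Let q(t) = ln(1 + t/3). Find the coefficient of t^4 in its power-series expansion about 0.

q(0) = 0
q′(0) = 1/3
q′′(0) = -1/9
q′′′(0) = 2/27
q^(4)(0) = -2/27
Then c_k = q^(k)(0)/k! gives each Taylor coefficient.

-1/324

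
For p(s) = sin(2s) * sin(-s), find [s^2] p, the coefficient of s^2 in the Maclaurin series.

Expand each factor separately, then convolve coefficients.

-2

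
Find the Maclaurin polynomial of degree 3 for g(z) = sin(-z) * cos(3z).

Expand each factor separately, then convolve coefficients.
g(0) = 0
g′(0) = -1
g′′(0) = 0
g′′′(0) = 28
Dividing each by k! gives the coefficients c_0, ..., c_3.

14*z^3/3 - z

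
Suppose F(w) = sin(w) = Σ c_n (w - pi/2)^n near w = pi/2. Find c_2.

-1/2

F(pi/2) = 1
F′(pi/2) = 0
F′′(pi/2) = -1
So c_2 = F′′(pi/2)/2! = -1/2.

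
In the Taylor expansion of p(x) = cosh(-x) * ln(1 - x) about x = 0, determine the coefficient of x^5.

Write out both Maclaurin series and multiply, keeping only the needed powers.
p(0) = 0
p′(0) = -1
p′′(0) = -1
p′′′(0) = -5
p^(4)(0) = -12
p^(5)(0) = -49
So c_5 = p^(5)(0)/5! = -49/120.

-49/120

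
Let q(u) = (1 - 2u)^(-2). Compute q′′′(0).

Apply the Taylor formula c_k = f^(k)(a)/k!.
The coefficient of u^3 in the expansion is 32, so q′′′(0) = 3! * (32) = 192.

192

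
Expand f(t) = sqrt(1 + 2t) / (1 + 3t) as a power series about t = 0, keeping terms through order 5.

Write out both Maclaurin series and multiply, keeping only the needed powers.

-565*t^5/4 + 379*t^4/8 - 16*t^3 + 11*t^2/2 - 2*t + 1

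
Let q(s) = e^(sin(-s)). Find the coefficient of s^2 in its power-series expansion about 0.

Let u equal the inner series; expand the outer function in u and truncate.
q(0) = 1
q′(0) = -1
q′′(0) = 1
Then c_k = q^(k)(0)/k! gives each Taylor coefficient.

1/2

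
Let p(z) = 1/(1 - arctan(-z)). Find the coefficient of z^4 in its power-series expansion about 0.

1/3

Plug the Maclaurin series of the inner function into that of the outer and collect terms.
So c_4 = p^(4)(0)/4! = 1/3.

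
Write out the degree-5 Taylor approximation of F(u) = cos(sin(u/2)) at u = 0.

Substitute the inner expansion into the outer series and collect powers.
[u^0] = 1;  [u^1] = 0;  [u^2] = -1/8;  [u^3] = 0;  [u^4] = 5/384;  [u^5] = 0.

5*u^4/384 - u^2/8 + 1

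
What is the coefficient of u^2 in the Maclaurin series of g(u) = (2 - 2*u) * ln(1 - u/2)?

Distribute the polynomial across the series and collect like powers.
[u^0] = 0;  [u^1] = -1;  [u^2] = 3/4.
So c_2 = g′′(0)/2! = 3/4.

3/4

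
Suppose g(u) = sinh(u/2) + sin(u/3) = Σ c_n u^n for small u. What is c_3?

19/1296

Add the two expansions coefficient-wise.
g(0) = 0
g′(0) = 5/6
g′′(0) = 0
g′′′(0) = 19/216
So c_3 = g′′′(0)/3! = 19/1296.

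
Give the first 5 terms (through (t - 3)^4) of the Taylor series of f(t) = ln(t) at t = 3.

f(3) = ln(3)
f′(3) = 1/3
f′′(3) = -1/9
f′′′(3) = 2/27
f^(4)(3) = -2/27

-(t - 3)^4/324 + (t - 3)^3/81 - (t - 3)^2/18 + (t - 3)/3 + ln(3)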